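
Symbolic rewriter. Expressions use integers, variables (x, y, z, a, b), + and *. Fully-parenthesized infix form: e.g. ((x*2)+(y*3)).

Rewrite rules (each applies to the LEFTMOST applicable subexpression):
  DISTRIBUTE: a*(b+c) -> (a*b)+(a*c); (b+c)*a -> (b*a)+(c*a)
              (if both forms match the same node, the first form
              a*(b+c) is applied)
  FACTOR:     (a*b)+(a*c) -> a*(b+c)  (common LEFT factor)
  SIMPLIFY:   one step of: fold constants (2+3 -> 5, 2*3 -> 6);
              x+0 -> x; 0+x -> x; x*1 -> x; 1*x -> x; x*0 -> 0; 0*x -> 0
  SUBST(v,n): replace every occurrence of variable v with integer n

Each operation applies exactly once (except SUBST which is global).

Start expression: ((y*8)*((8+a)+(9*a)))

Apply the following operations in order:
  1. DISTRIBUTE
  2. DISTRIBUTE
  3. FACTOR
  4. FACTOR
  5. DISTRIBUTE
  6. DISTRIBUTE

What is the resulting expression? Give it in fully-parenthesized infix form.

Answer: ((((y*8)*8)+((y*8)*a))+((y*8)*(9*a)))

Derivation:
Start: ((y*8)*((8+a)+(9*a)))
Apply DISTRIBUTE at root (target: ((y*8)*((8+a)+(9*a)))): ((y*8)*((8+a)+(9*a))) -> (((y*8)*(8+a))+((y*8)*(9*a)))
Apply DISTRIBUTE at L (target: ((y*8)*(8+a))): (((y*8)*(8+a))+((y*8)*(9*a))) -> ((((y*8)*8)+((y*8)*a))+((y*8)*(9*a)))
Apply FACTOR at L (target: (((y*8)*8)+((y*8)*a))): ((((y*8)*8)+((y*8)*a))+((y*8)*(9*a))) -> (((y*8)*(8+a))+((y*8)*(9*a)))
Apply FACTOR at root (target: (((y*8)*(8+a))+((y*8)*(9*a)))): (((y*8)*(8+a))+((y*8)*(9*a))) -> ((y*8)*((8+a)+(9*a)))
Apply DISTRIBUTE at root (target: ((y*8)*((8+a)+(9*a)))): ((y*8)*((8+a)+(9*a))) -> (((y*8)*(8+a))+((y*8)*(9*a)))
Apply DISTRIBUTE at L (target: ((y*8)*(8+a))): (((y*8)*(8+a))+((y*8)*(9*a))) -> ((((y*8)*8)+((y*8)*a))+((y*8)*(9*a)))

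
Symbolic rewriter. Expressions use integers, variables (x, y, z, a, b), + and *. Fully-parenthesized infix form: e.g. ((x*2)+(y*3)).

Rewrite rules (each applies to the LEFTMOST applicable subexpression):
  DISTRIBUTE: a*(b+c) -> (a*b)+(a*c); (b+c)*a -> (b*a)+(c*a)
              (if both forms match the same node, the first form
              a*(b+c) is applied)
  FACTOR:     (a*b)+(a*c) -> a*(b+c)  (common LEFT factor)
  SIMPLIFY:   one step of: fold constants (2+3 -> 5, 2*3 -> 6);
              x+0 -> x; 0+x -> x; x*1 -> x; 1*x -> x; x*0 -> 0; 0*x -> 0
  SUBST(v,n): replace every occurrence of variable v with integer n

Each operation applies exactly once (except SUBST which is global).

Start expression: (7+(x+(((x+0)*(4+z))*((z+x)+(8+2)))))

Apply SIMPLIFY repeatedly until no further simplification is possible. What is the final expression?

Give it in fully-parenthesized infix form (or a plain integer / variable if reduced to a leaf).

Answer: (7+(x+((x*(4+z))*((z+x)+10))))

Derivation:
Start: (7+(x+(((x+0)*(4+z))*((z+x)+(8+2)))))
Step 1: at RRLL: (x+0) -> x; overall: (7+(x+(((x+0)*(4+z))*((z+x)+(8+2))))) -> (7+(x+((x*(4+z))*((z+x)+(8+2)))))
Step 2: at RRRR: (8+2) -> 10; overall: (7+(x+((x*(4+z))*((z+x)+(8+2))))) -> (7+(x+((x*(4+z))*((z+x)+10))))
Fixed point: (7+(x+((x*(4+z))*((z+x)+10))))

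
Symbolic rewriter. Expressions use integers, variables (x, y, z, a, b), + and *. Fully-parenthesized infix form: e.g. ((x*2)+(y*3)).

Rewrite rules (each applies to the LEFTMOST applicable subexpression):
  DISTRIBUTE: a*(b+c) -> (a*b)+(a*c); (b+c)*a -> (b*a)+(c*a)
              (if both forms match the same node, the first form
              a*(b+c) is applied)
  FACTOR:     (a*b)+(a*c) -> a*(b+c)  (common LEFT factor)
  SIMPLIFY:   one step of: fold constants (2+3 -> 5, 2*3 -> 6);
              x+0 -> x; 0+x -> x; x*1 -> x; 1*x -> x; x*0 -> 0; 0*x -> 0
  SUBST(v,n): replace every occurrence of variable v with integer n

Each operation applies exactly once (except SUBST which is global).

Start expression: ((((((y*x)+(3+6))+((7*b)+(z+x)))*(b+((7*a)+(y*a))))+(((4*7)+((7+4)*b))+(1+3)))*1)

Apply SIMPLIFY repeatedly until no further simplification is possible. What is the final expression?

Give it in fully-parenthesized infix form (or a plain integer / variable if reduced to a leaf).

Start: ((((((y*x)+(3+6))+((7*b)+(z+x)))*(b+((7*a)+(y*a))))+(((4*7)+((7+4)*b))+(1+3)))*1)
Step 1: at root: ((((((y*x)+(3+6))+((7*b)+(z+x)))*(b+((7*a)+(y*a))))+(((4*7)+((7+4)*b))+(1+3)))*1) -> (((((y*x)+(3+6))+((7*b)+(z+x)))*(b+((7*a)+(y*a))))+(((4*7)+((7+4)*b))+(1+3))); overall: ((((((y*x)+(3+6))+((7*b)+(z+x)))*(b+((7*a)+(y*a))))+(((4*7)+((7+4)*b))+(1+3)))*1) -> (((((y*x)+(3+6))+((7*b)+(z+x)))*(b+((7*a)+(y*a))))+(((4*7)+((7+4)*b))+(1+3)))
Step 2: at LLLR: (3+6) -> 9; overall: (((((y*x)+(3+6))+((7*b)+(z+x)))*(b+((7*a)+(y*a))))+(((4*7)+((7+4)*b))+(1+3))) -> (((((y*x)+9)+((7*b)+(z+x)))*(b+((7*a)+(y*a))))+(((4*7)+((7+4)*b))+(1+3)))
Step 3: at RLL: (4*7) -> 28; overall: (((((y*x)+9)+((7*b)+(z+x)))*(b+((7*a)+(y*a))))+(((4*7)+((7+4)*b))+(1+3))) -> (((((y*x)+9)+((7*b)+(z+x)))*(b+((7*a)+(y*a))))+((28+((7+4)*b))+(1+3)))
Step 4: at RLRL: (7+4) -> 11; overall: (((((y*x)+9)+((7*b)+(z+x)))*(b+((7*a)+(y*a))))+((28+((7+4)*b))+(1+3))) -> (((((y*x)+9)+((7*b)+(z+x)))*(b+((7*a)+(y*a))))+((28+(11*b))+(1+3)))
Step 5: at RR: (1+3) -> 4; overall: (((((y*x)+9)+((7*b)+(z+x)))*(b+((7*a)+(y*a))))+((28+(11*b))+(1+3))) -> (((((y*x)+9)+((7*b)+(z+x)))*(b+((7*a)+(y*a))))+((28+(11*b))+4))
Fixed point: (((((y*x)+9)+((7*b)+(z+x)))*(b+((7*a)+(y*a))))+((28+(11*b))+4))

Answer: (((((y*x)+9)+((7*b)+(z+x)))*(b+((7*a)+(y*a))))+((28+(11*b))+4))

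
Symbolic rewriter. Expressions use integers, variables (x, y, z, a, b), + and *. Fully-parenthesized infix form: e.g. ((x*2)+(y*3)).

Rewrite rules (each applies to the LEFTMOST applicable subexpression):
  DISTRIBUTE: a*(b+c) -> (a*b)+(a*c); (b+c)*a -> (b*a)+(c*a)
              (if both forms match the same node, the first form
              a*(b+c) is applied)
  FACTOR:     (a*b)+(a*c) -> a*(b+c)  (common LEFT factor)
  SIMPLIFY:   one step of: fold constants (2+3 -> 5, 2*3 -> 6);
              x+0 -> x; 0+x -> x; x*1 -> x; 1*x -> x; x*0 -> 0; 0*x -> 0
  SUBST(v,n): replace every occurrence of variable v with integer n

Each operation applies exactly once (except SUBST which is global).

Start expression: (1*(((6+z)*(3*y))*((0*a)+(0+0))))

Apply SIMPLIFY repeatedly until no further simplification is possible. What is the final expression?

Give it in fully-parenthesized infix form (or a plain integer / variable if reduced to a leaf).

Answer: 0

Derivation:
Start: (1*(((6+z)*(3*y))*((0*a)+(0+0))))
Step 1: at root: (1*(((6+z)*(3*y))*((0*a)+(0+0)))) -> (((6+z)*(3*y))*((0*a)+(0+0))); overall: (1*(((6+z)*(3*y))*((0*a)+(0+0)))) -> (((6+z)*(3*y))*((0*a)+(0+0)))
Step 2: at RL: (0*a) -> 0; overall: (((6+z)*(3*y))*((0*a)+(0+0))) -> (((6+z)*(3*y))*(0+(0+0)))
Step 3: at R: (0+(0+0)) -> (0+0); overall: (((6+z)*(3*y))*(0+(0+0))) -> (((6+z)*(3*y))*(0+0))
Step 4: at R: (0+0) -> 0; overall: (((6+z)*(3*y))*(0+0)) -> (((6+z)*(3*y))*0)
Step 5: at root: (((6+z)*(3*y))*0) -> 0; overall: (((6+z)*(3*y))*0) -> 0
Fixed point: 0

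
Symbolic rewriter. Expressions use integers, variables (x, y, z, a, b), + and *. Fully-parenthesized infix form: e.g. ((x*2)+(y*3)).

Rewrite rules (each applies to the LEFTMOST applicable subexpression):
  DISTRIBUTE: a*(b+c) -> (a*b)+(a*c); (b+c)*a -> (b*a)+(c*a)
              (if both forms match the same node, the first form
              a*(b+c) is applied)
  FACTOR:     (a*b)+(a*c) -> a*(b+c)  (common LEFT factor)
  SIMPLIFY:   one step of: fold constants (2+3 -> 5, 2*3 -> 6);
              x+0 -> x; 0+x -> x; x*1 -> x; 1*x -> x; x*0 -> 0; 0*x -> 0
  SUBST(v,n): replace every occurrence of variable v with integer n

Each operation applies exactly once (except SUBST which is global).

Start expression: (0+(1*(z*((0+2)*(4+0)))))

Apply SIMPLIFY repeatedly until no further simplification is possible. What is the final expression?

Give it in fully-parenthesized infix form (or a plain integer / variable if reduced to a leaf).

Start: (0+(1*(z*((0+2)*(4+0)))))
Step 1: at root: (0+(1*(z*((0+2)*(4+0))))) -> (1*(z*((0+2)*(4+0)))); overall: (0+(1*(z*((0+2)*(4+0))))) -> (1*(z*((0+2)*(4+0))))
Step 2: at root: (1*(z*((0+2)*(4+0)))) -> (z*((0+2)*(4+0))); overall: (1*(z*((0+2)*(4+0)))) -> (z*((0+2)*(4+0)))
Step 3: at RL: (0+2) -> 2; overall: (z*((0+2)*(4+0))) -> (z*(2*(4+0)))
Step 4: at RR: (4+0) -> 4; overall: (z*(2*(4+0))) -> (z*(2*4))
Step 5: at R: (2*4) -> 8; overall: (z*(2*4)) -> (z*8)
Fixed point: (z*8)

Answer: (z*8)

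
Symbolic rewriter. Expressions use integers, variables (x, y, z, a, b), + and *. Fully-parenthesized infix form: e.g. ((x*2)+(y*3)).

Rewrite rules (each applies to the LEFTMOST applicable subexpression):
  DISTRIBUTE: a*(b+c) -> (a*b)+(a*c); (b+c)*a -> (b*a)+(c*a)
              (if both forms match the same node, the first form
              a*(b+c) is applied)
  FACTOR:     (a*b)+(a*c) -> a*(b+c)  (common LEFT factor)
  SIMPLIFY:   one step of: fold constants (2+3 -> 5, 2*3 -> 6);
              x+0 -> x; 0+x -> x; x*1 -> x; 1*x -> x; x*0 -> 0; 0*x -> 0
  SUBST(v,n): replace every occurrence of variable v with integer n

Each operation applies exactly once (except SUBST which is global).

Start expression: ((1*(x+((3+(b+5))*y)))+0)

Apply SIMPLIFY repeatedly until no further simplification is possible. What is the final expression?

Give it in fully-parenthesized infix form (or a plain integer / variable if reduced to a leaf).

Start: ((1*(x+((3+(b+5))*y)))+0)
Step 1: at root: ((1*(x+((3+(b+5))*y)))+0) -> (1*(x+((3+(b+5))*y))); overall: ((1*(x+((3+(b+5))*y)))+0) -> (1*(x+((3+(b+5))*y)))
Step 2: at root: (1*(x+((3+(b+5))*y))) -> (x+((3+(b+5))*y)); overall: (1*(x+((3+(b+5))*y))) -> (x+((3+(b+5))*y))
Fixed point: (x+((3+(b+5))*y))

Answer: (x+((3+(b+5))*y))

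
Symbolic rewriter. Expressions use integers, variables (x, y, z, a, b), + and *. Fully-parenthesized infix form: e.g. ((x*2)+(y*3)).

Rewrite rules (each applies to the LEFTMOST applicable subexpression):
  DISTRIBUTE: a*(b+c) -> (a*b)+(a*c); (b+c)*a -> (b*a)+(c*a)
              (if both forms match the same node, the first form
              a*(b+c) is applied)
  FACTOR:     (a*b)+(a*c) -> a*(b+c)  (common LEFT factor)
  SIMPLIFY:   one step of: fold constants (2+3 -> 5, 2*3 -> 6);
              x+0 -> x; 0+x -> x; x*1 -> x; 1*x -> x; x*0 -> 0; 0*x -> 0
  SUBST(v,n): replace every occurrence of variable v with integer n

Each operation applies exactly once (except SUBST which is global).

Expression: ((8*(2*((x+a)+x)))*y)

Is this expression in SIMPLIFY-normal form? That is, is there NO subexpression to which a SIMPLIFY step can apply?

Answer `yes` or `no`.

Answer: yes

Derivation:
Expression: ((8*(2*((x+a)+x)))*y)
Scanning for simplifiable subexpressions (pre-order)...
  at root: ((8*(2*((x+a)+x)))*y) (not simplifiable)
  at L: (8*(2*((x+a)+x))) (not simplifiable)
  at LR: (2*((x+a)+x)) (not simplifiable)
  at LRR: ((x+a)+x) (not simplifiable)
  at LRRL: (x+a) (not simplifiable)
Result: no simplifiable subexpression found -> normal form.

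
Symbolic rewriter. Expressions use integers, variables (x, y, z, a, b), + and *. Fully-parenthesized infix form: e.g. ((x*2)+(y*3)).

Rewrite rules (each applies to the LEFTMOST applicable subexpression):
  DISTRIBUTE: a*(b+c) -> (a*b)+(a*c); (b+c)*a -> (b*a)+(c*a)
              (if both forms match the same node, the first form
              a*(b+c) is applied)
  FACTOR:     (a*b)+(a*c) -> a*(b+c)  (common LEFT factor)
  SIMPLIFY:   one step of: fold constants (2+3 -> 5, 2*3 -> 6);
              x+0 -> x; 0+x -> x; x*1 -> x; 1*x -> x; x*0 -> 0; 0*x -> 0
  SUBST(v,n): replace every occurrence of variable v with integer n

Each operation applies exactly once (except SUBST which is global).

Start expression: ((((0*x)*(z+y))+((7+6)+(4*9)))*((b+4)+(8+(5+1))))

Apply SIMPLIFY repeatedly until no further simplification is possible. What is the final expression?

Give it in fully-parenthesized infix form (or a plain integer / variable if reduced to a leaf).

Start: ((((0*x)*(z+y))+((7+6)+(4*9)))*((b+4)+(8+(5+1))))
Step 1: at LLL: (0*x) -> 0; overall: ((((0*x)*(z+y))+((7+6)+(4*9)))*((b+4)+(8+(5+1)))) -> (((0*(z+y))+((7+6)+(4*9)))*((b+4)+(8+(5+1))))
Step 2: at LL: (0*(z+y)) -> 0; overall: (((0*(z+y))+((7+6)+(4*9)))*((b+4)+(8+(5+1)))) -> ((0+((7+6)+(4*9)))*((b+4)+(8+(5+1))))
Step 3: at L: (0+((7+6)+(4*9))) -> ((7+6)+(4*9)); overall: ((0+((7+6)+(4*9)))*((b+4)+(8+(5+1)))) -> (((7+6)+(4*9))*((b+4)+(8+(5+1))))
Step 4: at LL: (7+6) -> 13; overall: (((7+6)+(4*9))*((b+4)+(8+(5+1)))) -> ((13+(4*9))*((b+4)+(8+(5+1))))
Step 5: at LR: (4*9) -> 36; overall: ((13+(4*9))*((b+4)+(8+(5+1)))) -> ((13+36)*((b+4)+(8+(5+1))))
Step 6: at L: (13+36) -> 49; overall: ((13+36)*((b+4)+(8+(5+1)))) -> (49*((b+4)+(8+(5+1))))
Step 7: at RRR: (5+1) -> 6; overall: (49*((b+4)+(8+(5+1)))) -> (49*((b+4)+(8+6)))
Step 8: at RR: (8+6) -> 14; overall: (49*((b+4)+(8+6))) -> (49*((b+4)+14))
Fixed point: (49*((b+4)+14))

Answer: (49*((b+4)+14))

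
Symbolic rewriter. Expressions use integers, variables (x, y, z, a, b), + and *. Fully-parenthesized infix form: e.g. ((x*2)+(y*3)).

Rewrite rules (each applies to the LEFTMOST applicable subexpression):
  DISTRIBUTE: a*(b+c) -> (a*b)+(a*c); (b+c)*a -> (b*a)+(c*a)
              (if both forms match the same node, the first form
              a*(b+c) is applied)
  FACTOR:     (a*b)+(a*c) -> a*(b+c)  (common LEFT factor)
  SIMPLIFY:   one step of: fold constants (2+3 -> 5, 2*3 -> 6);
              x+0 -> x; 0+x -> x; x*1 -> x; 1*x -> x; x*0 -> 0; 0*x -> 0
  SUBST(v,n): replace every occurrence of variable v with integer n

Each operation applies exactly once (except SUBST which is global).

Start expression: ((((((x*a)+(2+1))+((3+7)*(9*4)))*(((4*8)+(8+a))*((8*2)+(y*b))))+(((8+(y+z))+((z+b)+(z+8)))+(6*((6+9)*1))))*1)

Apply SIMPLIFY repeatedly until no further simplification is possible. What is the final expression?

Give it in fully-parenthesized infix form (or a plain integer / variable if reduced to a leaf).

Start: ((((((x*a)+(2+1))+((3+7)*(9*4)))*(((4*8)+(8+a))*((8*2)+(y*b))))+(((8+(y+z))+((z+b)+(z+8)))+(6*((6+9)*1))))*1)
Step 1: at root: ((((((x*a)+(2+1))+((3+7)*(9*4)))*(((4*8)+(8+a))*((8*2)+(y*b))))+(((8+(y+z))+((z+b)+(z+8)))+(6*((6+9)*1))))*1) -> (((((x*a)+(2+1))+((3+7)*(9*4)))*(((4*8)+(8+a))*((8*2)+(y*b))))+(((8+(y+z))+((z+b)+(z+8)))+(6*((6+9)*1)))); overall: ((((((x*a)+(2+1))+((3+7)*(9*4)))*(((4*8)+(8+a))*((8*2)+(y*b))))+(((8+(y+z))+((z+b)+(z+8)))+(6*((6+9)*1))))*1) -> (((((x*a)+(2+1))+((3+7)*(9*4)))*(((4*8)+(8+a))*((8*2)+(y*b))))+(((8+(y+z))+((z+b)+(z+8)))+(6*((6+9)*1))))
Step 2: at LLLR: (2+1) -> 3; overall: (((((x*a)+(2+1))+((3+7)*(9*4)))*(((4*8)+(8+a))*((8*2)+(y*b))))+(((8+(y+z))+((z+b)+(z+8)))+(6*((6+9)*1)))) -> (((((x*a)+3)+((3+7)*(9*4)))*(((4*8)+(8+a))*((8*2)+(y*b))))+(((8+(y+z))+((z+b)+(z+8)))+(6*((6+9)*1))))
Step 3: at LLRL: (3+7) -> 10; overall: (((((x*a)+3)+((3+7)*(9*4)))*(((4*8)+(8+a))*((8*2)+(y*b))))+(((8+(y+z))+((z+b)+(z+8)))+(6*((6+9)*1)))) -> (((((x*a)+3)+(10*(9*4)))*(((4*8)+(8+a))*((8*2)+(y*b))))+(((8+(y+z))+((z+b)+(z+8)))+(6*((6+9)*1))))
Step 4: at LLRR: (9*4) -> 36; overall: (((((x*a)+3)+(10*(9*4)))*(((4*8)+(8+a))*((8*2)+(y*b))))+(((8+(y+z))+((z+b)+(z+8)))+(6*((6+9)*1)))) -> (((((x*a)+3)+(10*36))*(((4*8)+(8+a))*((8*2)+(y*b))))+(((8+(y+z))+((z+b)+(z+8)))+(6*((6+9)*1))))
Step 5: at LLR: (10*36) -> 360; overall: (((((x*a)+3)+(10*36))*(((4*8)+(8+a))*((8*2)+(y*b))))+(((8+(y+z))+((z+b)+(z+8)))+(6*((6+9)*1)))) -> (((((x*a)+3)+360)*(((4*8)+(8+a))*((8*2)+(y*b))))+(((8+(y+z))+((z+b)+(z+8)))+(6*((6+9)*1))))
Step 6: at LRLL: (4*8) -> 32; overall: (((((x*a)+3)+360)*(((4*8)+(8+a))*((8*2)+(y*b))))+(((8+(y+z))+((z+b)+(z+8)))+(6*((6+9)*1)))) -> (((((x*a)+3)+360)*((32+(8+a))*((8*2)+(y*b))))+(((8+(y+z))+((z+b)+(z+8)))+(6*((6+9)*1))))
Step 7: at LRRL: (8*2) -> 16; overall: (((((x*a)+3)+360)*((32+(8+a))*((8*2)+(y*b))))+(((8+(y+z))+((z+b)+(z+8)))+(6*((6+9)*1)))) -> (((((x*a)+3)+360)*((32+(8+a))*(16+(y*b))))+(((8+(y+z))+((z+b)+(z+8)))+(6*((6+9)*1))))
Step 8: at RRR: ((6+9)*1) -> (6+9); overall: (((((x*a)+3)+360)*((32+(8+a))*(16+(y*b))))+(((8+(y+z))+((z+b)+(z+8)))+(6*((6+9)*1)))) -> (((((x*a)+3)+360)*((32+(8+a))*(16+(y*b))))+(((8+(y+z))+((z+b)+(z+8)))+(6*(6+9))))
Step 9: at RRR: (6+9) -> 15; overall: (((((x*a)+3)+360)*((32+(8+a))*(16+(y*b))))+(((8+(y+z))+((z+b)+(z+8)))+(6*(6+9)))) -> (((((x*a)+3)+360)*((32+(8+a))*(16+(y*b))))+(((8+(y+z))+((z+b)+(z+8)))+(6*15)))
Step 10: at RR: (6*15) -> 90; overall: (((((x*a)+3)+360)*((32+(8+a))*(16+(y*b))))+(((8+(y+z))+((z+b)+(z+8)))+(6*15))) -> (((((x*a)+3)+360)*((32+(8+a))*(16+(y*b))))+(((8+(y+z))+((z+b)+(z+8)))+90))
Fixed point: (((((x*a)+3)+360)*((32+(8+a))*(16+(y*b))))+(((8+(y+z))+((z+b)+(z+8)))+90))

Answer: (((((x*a)+3)+360)*((32+(8+a))*(16+(y*b))))+(((8+(y+z))+((z+b)+(z+8)))+90))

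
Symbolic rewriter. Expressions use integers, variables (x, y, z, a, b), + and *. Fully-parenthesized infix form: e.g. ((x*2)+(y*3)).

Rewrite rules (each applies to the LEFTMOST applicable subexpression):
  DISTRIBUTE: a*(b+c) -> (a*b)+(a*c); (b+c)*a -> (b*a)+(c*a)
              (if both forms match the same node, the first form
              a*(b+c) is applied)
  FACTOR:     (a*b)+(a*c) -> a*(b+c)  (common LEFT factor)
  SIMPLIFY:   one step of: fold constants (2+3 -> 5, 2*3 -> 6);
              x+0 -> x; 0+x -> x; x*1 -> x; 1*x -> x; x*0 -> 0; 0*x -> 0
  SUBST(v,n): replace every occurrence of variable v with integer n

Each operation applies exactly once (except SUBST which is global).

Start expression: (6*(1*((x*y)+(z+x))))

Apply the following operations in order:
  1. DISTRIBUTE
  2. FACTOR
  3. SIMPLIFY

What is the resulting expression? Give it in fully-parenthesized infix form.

Answer: (6*((x*y)+(z+x)))

Derivation:
Start: (6*(1*((x*y)+(z+x))))
Apply DISTRIBUTE at R (target: (1*((x*y)+(z+x)))): (6*(1*((x*y)+(z+x)))) -> (6*((1*(x*y))+(1*(z+x))))
Apply FACTOR at R (target: ((1*(x*y))+(1*(z+x)))): (6*((1*(x*y))+(1*(z+x)))) -> (6*(1*((x*y)+(z+x))))
Apply SIMPLIFY at R (target: (1*((x*y)+(z+x)))): (6*(1*((x*y)+(z+x)))) -> (6*((x*y)+(z+x)))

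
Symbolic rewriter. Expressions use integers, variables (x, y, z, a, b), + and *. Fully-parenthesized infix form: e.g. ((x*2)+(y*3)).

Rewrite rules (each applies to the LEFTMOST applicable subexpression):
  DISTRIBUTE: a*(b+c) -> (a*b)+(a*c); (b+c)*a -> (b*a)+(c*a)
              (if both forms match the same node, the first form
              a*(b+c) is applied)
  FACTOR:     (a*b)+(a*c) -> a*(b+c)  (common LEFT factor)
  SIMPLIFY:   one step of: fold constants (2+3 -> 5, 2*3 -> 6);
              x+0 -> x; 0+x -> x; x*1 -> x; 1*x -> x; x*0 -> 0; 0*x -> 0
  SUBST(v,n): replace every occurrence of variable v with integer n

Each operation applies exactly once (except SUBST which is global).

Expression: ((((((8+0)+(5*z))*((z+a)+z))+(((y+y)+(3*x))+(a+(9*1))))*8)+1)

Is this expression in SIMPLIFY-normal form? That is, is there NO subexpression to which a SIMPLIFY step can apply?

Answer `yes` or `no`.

Expression: ((((((8+0)+(5*z))*((z+a)+z))+(((y+y)+(3*x))+(a+(9*1))))*8)+1)
Scanning for simplifiable subexpressions (pre-order)...
  at root: ((((((8+0)+(5*z))*((z+a)+z))+(((y+y)+(3*x))+(a+(9*1))))*8)+1) (not simplifiable)
  at L: (((((8+0)+(5*z))*((z+a)+z))+(((y+y)+(3*x))+(a+(9*1))))*8) (not simplifiable)
  at LL: ((((8+0)+(5*z))*((z+a)+z))+(((y+y)+(3*x))+(a+(9*1)))) (not simplifiable)
  at LLL: (((8+0)+(5*z))*((z+a)+z)) (not simplifiable)
  at LLLL: ((8+0)+(5*z)) (not simplifiable)
  at LLLLL: (8+0) (SIMPLIFIABLE)
  at LLLLR: (5*z) (not simplifiable)
  at LLLR: ((z+a)+z) (not simplifiable)
  at LLLRL: (z+a) (not simplifiable)
  at LLR: (((y+y)+(3*x))+(a+(9*1))) (not simplifiable)
  at LLRL: ((y+y)+(3*x)) (not simplifiable)
  at LLRLL: (y+y) (not simplifiable)
  at LLRLR: (3*x) (not simplifiable)
  at LLRR: (a+(9*1)) (not simplifiable)
  at LLRRR: (9*1) (SIMPLIFIABLE)
Found simplifiable subexpr at path LLLLL: (8+0)
One SIMPLIFY step would give: (((((8+(5*z))*((z+a)+z))+(((y+y)+(3*x))+(a+(9*1))))*8)+1)
-> NOT in normal form.

Answer: no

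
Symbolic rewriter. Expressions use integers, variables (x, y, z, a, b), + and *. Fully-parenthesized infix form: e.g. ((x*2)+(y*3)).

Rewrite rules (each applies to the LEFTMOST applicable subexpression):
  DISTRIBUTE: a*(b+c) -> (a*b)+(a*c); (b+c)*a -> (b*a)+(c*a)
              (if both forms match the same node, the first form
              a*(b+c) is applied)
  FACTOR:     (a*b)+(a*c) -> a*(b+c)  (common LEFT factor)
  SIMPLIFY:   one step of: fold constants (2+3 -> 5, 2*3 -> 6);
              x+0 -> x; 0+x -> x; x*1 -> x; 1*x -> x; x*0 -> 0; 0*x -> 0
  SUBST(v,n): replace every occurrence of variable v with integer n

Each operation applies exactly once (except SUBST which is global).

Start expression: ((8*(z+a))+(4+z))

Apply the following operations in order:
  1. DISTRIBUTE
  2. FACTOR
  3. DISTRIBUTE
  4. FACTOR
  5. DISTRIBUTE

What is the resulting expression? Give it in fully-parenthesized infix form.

Answer: (((8*z)+(8*a))+(4+z))

Derivation:
Start: ((8*(z+a))+(4+z))
Apply DISTRIBUTE at L (target: (8*(z+a))): ((8*(z+a))+(4+z)) -> (((8*z)+(8*a))+(4+z))
Apply FACTOR at L (target: ((8*z)+(8*a))): (((8*z)+(8*a))+(4+z)) -> ((8*(z+a))+(4+z))
Apply DISTRIBUTE at L (target: (8*(z+a))): ((8*(z+a))+(4+z)) -> (((8*z)+(8*a))+(4+z))
Apply FACTOR at L (target: ((8*z)+(8*a))): (((8*z)+(8*a))+(4+z)) -> ((8*(z+a))+(4+z))
Apply DISTRIBUTE at L (target: (8*(z+a))): ((8*(z+a))+(4+z)) -> (((8*z)+(8*a))+(4+z))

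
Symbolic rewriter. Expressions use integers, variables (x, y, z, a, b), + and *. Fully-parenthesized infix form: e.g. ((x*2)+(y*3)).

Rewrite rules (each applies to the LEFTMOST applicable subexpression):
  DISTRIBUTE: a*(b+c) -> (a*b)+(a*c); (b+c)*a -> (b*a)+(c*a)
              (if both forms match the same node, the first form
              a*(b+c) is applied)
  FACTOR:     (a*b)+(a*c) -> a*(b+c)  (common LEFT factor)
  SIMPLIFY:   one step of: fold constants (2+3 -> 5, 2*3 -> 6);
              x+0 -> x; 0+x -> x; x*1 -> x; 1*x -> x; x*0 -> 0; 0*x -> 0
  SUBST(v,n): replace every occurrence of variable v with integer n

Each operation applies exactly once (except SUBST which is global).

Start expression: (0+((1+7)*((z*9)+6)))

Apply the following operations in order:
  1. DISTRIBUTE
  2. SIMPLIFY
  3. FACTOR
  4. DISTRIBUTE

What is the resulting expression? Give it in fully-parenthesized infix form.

Answer: (((1+7)*(z*9))+((1+7)*6))

Derivation:
Start: (0+((1+7)*((z*9)+6)))
Apply DISTRIBUTE at R (target: ((1+7)*((z*9)+6))): (0+((1+7)*((z*9)+6))) -> (0+(((1+7)*(z*9))+((1+7)*6)))
Apply SIMPLIFY at root (target: (0+(((1+7)*(z*9))+((1+7)*6)))): (0+(((1+7)*(z*9))+((1+7)*6))) -> (((1+7)*(z*9))+((1+7)*6))
Apply FACTOR at root (target: (((1+7)*(z*9))+((1+7)*6))): (((1+7)*(z*9))+((1+7)*6)) -> ((1+7)*((z*9)+6))
Apply DISTRIBUTE at root (target: ((1+7)*((z*9)+6))): ((1+7)*((z*9)+6)) -> (((1+7)*(z*9))+((1+7)*6))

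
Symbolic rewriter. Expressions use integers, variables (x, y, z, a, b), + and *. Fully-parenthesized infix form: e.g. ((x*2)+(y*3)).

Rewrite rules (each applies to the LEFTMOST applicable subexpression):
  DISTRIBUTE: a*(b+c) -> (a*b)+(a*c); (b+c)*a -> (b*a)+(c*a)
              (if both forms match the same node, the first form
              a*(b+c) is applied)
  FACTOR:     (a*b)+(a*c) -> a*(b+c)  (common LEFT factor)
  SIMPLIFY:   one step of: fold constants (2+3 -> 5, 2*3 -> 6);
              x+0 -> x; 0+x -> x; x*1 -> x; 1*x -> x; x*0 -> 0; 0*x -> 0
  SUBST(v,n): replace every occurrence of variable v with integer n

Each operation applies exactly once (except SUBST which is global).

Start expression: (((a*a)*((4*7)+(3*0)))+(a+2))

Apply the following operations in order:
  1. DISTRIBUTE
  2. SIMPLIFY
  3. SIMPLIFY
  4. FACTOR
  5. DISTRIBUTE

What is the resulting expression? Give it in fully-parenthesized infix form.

Answer: ((((a*a)*28)+((a*a)*0))+(a+2))

Derivation:
Start: (((a*a)*((4*7)+(3*0)))+(a+2))
Apply DISTRIBUTE at L (target: ((a*a)*((4*7)+(3*0)))): (((a*a)*((4*7)+(3*0)))+(a+2)) -> ((((a*a)*(4*7))+((a*a)*(3*0)))+(a+2))
Apply SIMPLIFY at LLR (target: (4*7)): ((((a*a)*(4*7))+((a*a)*(3*0)))+(a+2)) -> ((((a*a)*28)+((a*a)*(3*0)))+(a+2))
Apply SIMPLIFY at LRR (target: (3*0)): ((((a*a)*28)+((a*a)*(3*0)))+(a+2)) -> ((((a*a)*28)+((a*a)*0))+(a+2))
Apply FACTOR at L (target: (((a*a)*28)+((a*a)*0))): ((((a*a)*28)+((a*a)*0))+(a+2)) -> (((a*a)*(28+0))+(a+2))
Apply DISTRIBUTE at L (target: ((a*a)*(28+0))): (((a*a)*(28+0))+(a+2)) -> ((((a*a)*28)+((a*a)*0))+(a+2))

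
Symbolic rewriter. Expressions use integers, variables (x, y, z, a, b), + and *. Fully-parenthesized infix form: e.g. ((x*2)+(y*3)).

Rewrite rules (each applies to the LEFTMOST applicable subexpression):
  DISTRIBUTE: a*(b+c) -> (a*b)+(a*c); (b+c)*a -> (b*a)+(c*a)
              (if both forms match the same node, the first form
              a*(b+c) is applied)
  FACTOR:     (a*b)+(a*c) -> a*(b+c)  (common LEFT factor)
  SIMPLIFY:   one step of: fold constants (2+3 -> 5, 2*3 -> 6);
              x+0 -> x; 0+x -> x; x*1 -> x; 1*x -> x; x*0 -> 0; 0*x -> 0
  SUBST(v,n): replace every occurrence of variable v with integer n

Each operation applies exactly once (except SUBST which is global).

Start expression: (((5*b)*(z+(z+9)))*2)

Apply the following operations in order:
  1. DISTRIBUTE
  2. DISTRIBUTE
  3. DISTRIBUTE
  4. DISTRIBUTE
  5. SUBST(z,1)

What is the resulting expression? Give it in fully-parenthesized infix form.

Answer: ((((5*b)*1)*2)+((((5*b)*1)*2)+(((5*b)*9)*2)))

Derivation:
Start: (((5*b)*(z+(z+9)))*2)
Apply DISTRIBUTE at L (target: ((5*b)*(z+(z+9)))): (((5*b)*(z+(z+9)))*2) -> ((((5*b)*z)+((5*b)*(z+9)))*2)
Apply DISTRIBUTE at root (target: ((((5*b)*z)+((5*b)*(z+9)))*2)): ((((5*b)*z)+((5*b)*(z+9)))*2) -> ((((5*b)*z)*2)+(((5*b)*(z+9))*2))
Apply DISTRIBUTE at RL (target: ((5*b)*(z+9))): ((((5*b)*z)*2)+(((5*b)*(z+9))*2)) -> ((((5*b)*z)*2)+((((5*b)*z)+((5*b)*9))*2))
Apply DISTRIBUTE at R (target: ((((5*b)*z)+((5*b)*9))*2)): ((((5*b)*z)*2)+((((5*b)*z)+((5*b)*9))*2)) -> ((((5*b)*z)*2)+((((5*b)*z)*2)+(((5*b)*9)*2)))
Apply SUBST(z,1): ((((5*b)*z)*2)+((((5*b)*z)*2)+(((5*b)*9)*2))) -> ((((5*b)*1)*2)+((((5*b)*1)*2)+(((5*b)*9)*2)))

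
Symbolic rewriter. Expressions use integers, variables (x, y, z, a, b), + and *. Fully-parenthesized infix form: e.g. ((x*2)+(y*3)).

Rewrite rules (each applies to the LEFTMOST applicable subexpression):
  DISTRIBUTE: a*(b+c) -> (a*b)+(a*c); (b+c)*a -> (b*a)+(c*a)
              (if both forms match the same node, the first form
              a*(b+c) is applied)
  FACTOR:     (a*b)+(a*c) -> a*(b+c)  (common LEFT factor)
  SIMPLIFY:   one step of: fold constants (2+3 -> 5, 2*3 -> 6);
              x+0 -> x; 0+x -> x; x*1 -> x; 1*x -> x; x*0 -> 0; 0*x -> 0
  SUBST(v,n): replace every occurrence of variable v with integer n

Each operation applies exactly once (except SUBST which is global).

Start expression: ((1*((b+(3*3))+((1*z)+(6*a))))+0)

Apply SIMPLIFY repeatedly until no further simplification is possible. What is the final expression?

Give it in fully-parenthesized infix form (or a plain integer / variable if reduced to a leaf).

Answer: ((b+9)+(z+(6*a)))

Derivation:
Start: ((1*((b+(3*3))+((1*z)+(6*a))))+0)
Step 1: at root: ((1*((b+(3*3))+((1*z)+(6*a))))+0) -> (1*((b+(3*3))+((1*z)+(6*a)))); overall: ((1*((b+(3*3))+((1*z)+(6*a))))+0) -> (1*((b+(3*3))+((1*z)+(6*a))))
Step 2: at root: (1*((b+(3*3))+((1*z)+(6*a)))) -> ((b+(3*3))+((1*z)+(6*a))); overall: (1*((b+(3*3))+((1*z)+(6*a)))) -> ((b+(3*3))+((1*z)+(6*a)))
Step 3: at LR: (3*3) -> 9; overall: ((b+(3*3))+((1*z)+(6*a))) -> ((b+9)+((1*z)+(6*a)))
Step 4: at RL: (1*z) -> z; overall: ((b+9)+((1*z)+(6*a))) -> ((b+9)+(z+(6*a)))
Fixed point: ((b+9)+(z+(6*a)))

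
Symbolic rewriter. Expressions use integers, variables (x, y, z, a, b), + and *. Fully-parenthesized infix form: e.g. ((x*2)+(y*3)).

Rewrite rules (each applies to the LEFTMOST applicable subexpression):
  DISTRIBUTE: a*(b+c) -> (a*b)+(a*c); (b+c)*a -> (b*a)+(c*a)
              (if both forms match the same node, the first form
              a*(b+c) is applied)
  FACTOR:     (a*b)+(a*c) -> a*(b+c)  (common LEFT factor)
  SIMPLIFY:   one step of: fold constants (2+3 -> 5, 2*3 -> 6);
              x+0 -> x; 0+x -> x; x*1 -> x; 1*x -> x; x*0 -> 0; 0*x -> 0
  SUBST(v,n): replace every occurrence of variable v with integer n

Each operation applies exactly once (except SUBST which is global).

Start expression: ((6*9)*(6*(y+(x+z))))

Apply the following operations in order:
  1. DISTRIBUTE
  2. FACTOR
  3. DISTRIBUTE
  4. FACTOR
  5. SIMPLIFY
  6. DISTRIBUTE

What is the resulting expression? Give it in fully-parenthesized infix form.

Start: ((6*9)*(6*(y+(x+z))))
Apply DISTRIBUTE at R (target: (6*(y+(x+z)))): ((6*9)*(6*(y+(x+z)))) -> ((6*9)*((6*y)+(6*(x+z))))
Apply FACTOR at R (target: ((6*y)+(6*(x+z)))): ((6*9)*((6*y)+(6*(x+z)))) -> ((6*9)*(6*(y+(x+z))))
Apply DISTRIBUTE at R (target: (6*(y+(x+z)))): ((6*9)*(6*(y+(x+z)))) -> ((6*9)*((6*y)+(6*(x+z))))
Apply FACTOR at R (target: ((6*y)+(6*(x+z)))): ((6*9)*((6*y)+(6*(x+z)))) -> ((6*9)*(6*(y+(x+z))))
Apply SIMPLIFY at L (target: (6*9)): ((6*9)*(6*(y+(x+z)))) -> (54*(6*(y+(x+z))))
Apply DISTRIBUTE at R (target: (6*(y+(x+z)))): (54*(6*(y+(x+z)))) -> (54*((6*y)+(6*(x+z))))

Answer: (54*((6*y)+(6*(x+z))))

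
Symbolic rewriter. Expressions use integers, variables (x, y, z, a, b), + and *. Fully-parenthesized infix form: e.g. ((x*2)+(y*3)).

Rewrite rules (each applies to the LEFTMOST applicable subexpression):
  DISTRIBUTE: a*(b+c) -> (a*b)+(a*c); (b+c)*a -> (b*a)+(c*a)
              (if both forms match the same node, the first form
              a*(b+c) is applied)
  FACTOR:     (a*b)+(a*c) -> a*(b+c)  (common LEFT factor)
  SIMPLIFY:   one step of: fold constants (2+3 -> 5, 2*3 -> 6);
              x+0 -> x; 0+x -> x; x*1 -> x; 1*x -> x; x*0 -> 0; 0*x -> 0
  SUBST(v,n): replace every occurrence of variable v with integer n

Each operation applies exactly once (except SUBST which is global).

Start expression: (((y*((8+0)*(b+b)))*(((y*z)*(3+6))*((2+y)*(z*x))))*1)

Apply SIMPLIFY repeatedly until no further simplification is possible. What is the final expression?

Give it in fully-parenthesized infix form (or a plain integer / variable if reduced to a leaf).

Start: (((y*((8+0)*(b+b)))*(((y*z)*(3+6))*((2+y)*(z*x))))*1)
Step 1: at root: (((y*((8+0)*(b+b)))*(((y*z)*(3+6))*((2+y)*(z*x))))*1) -> ((y*((8+0)*(b+b)))*(((y*z)*(3+6))*((2+y)*(z*x)))); overall: (((y*((8+0)*(b+b)))*(((y*z)*(3+6))*((2+y)*(z*x))))*1) -> ((y*((8+0)*(b+b)))*(((y*z)*(3+6))*((2+y)*(z*x))))
Step 2: at LRL: (8+0) -> 8; overall: ((y*((8+0)*(b+b)))*(((y*z)*(3+6))*((2+y)*(z*x)))) -> ((y*(8*(b+b)))*(((y*z)*(3+6))*((2+y)*(z*x))))
Step 3: at RLR: (3+6) -> 9; overall: ((y*(8*(b+b)))*(((y*z)*(3+6))*((2+y)*(z*x)))) -> ((y*(8*(b+b)))*(((y*z)*9)*((2+y)*(z*x))))
Fixed point: ((y*(8*(b+b)))*(((y*z)*9)*((2+y)*(z*x))))

Answer: ((y*(8*(b+b)))*(((y*z)*9)*((2+y)*(z*x))))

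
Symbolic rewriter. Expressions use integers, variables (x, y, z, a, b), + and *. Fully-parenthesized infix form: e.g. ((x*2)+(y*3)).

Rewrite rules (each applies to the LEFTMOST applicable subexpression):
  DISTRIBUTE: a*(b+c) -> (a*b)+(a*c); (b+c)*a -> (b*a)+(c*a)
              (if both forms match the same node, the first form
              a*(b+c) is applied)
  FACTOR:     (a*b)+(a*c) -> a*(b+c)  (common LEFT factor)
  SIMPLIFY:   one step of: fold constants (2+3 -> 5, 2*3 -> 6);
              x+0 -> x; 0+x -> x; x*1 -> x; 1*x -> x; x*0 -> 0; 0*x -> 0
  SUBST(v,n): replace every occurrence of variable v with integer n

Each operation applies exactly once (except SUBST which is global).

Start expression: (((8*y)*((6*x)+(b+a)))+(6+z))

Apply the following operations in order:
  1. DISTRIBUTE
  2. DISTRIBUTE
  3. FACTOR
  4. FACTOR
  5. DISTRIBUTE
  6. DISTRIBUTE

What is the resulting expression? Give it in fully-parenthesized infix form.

Start: (((8*y)*((6*x)+(b+a)))+(6+z))
Apply DISTRIBUTE at L (target: ((8*y)*((6*x)+(b+a)))): (((8*y)*((6*x)+(b+a)))+(6+z)) -> ((((8*y)*(6*x))+((8*y)*(b+a)))+(6+z))
Apply DISTRIBUTE at LR (target: ((8*y)*(b+a))): ((((8*y)*(6*x))+((8*y)*(b+a)))+(6+z)) -> ((((8*y)*(6*x))+(((8*y)*b)+((8*y)*a)))+(6+z))
Apply FACTOR at LR (target: (((8*y)*b)+((8*y)*a))): ((((8*y)*(6*x))+(((8*y)*b)+((8*y)*a)))+(6+z)) -> ((((8*y)*(6*x))+((8*y)*(b+a)))+(6+z))
Apply FACTOR at L (target: (((8*y)*(6*x))+((8*y)*(b+a)))): ((((8*y)*(6*x))+((8*y)*(b+a)))+(6+z)) -> (((8*y)*((6*x)+(b+a)))+(6+z))
Apply DISTRIBUTE at L (target: ((8*y)*((6*x)+(b+a)))): (((8*y)*((6*x)+(b+a)))+(6+z)) -> ((((8*y)*(6*x))+((8*y)*(b+a)))+(6+z))
Apply DISTRIBUTE at LR (target: ((8*y)*(b+a))): ((((8*y)*(6*x))+((8*y)*(b+a)))+(6+z)) -> ((((8*y)*(6*x))+(((8*y)*b)+((8*y)*a)))+(6+z))

Answer: ((((8*y)*(6*x))+(((8*y)*b)+((8*y)*a)))+(6+z))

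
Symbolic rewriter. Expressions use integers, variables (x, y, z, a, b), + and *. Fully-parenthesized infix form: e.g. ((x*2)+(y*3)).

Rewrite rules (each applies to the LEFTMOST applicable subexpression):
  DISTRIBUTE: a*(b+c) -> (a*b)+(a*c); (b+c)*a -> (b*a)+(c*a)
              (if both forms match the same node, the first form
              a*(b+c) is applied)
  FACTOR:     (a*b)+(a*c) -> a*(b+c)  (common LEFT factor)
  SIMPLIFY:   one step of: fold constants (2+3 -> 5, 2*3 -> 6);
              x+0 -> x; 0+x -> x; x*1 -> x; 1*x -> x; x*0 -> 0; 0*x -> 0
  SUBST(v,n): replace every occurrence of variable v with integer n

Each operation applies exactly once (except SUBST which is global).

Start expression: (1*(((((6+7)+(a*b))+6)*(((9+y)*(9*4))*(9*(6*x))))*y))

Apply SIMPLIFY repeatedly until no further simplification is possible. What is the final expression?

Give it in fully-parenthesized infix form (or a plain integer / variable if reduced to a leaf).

Start: (1*(((((6+7)+(a*b))+6)*(((9+y)*(9*4))*(9*(6*x))))*y))
Step 1: at root: (1*(((((6+7)+(a*b))+6)*(((9+y)*(9*4))*(9*(6*x))))*y)) -> (((((6+7)+(a*b))+6)*(((9+y)*(9*4))*(9*(6*x))))*y); overall: (1*(((((6+7)+(a*b))+6)*(((9+y)*(9*4))*(9*(6*x))))*y)) -> (((((6+7)+(a*b))+6)*(((9+y)*(9*4))*(9*(6*x))))*y)
Step 2: at LLLL: (6+7) -> 13; overall: (((((6+7)+(a*b))+6)*(((9+y)*(9*4))*(9*(6*x))))*y) -> ((((13+(a*b))+6)*(((9+y)*(9*4))*(9*(6*x))))*y)
Step 3: at LRLR: (9*4) -> 36; overall: ((((13+(a*b))+6)*(((9+y)*(9*4))*(9*(6*x))))*y) -> ((((13+(a*b))+6)*(((9+y)*36)*(9*(6*x))))*y)
Fixed point: ((((13+(a*b))+6)*(((9+y)*36)*(9*(6*x))))*y)

Answer: ((((13+(a*b))+6)*(((9+y)*36)*(9*(6*x))))*y)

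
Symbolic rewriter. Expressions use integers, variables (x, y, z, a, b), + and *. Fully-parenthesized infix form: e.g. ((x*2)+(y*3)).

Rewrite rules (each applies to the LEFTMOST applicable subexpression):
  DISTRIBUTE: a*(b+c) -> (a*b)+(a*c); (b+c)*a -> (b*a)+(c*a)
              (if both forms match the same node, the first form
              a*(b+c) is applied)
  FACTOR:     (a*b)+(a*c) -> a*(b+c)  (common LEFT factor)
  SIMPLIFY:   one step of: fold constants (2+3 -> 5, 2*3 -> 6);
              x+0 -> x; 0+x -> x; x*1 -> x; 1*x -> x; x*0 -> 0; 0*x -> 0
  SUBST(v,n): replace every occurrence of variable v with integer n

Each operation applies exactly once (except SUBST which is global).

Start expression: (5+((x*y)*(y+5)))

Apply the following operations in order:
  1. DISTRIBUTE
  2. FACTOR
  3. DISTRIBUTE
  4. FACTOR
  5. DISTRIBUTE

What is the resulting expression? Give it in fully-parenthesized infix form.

Start: (5+((x*y)*(y+5)))
Apply DISTRIBUTE at R (target: ((x*y)*(y+5))): (5+((x*y)*(y+5))) -> (5+(((x*y)*y)+((x*y)*5)))
Apply FACTOR at R (target: (((x*y)*y)+((x*y)*5))): (5+(((x*y)*y)+((x*y)*5))) -> (5+((x*y)*(y+5)))
Apply DISTRIBUTE at R (target: ((x*y)*(y+5))): (5+((x*y)*(y+5))) -> (5+(((x*y)*y)+((x*y)*5)))
Apply FACTOR at R (target: (((x*y)*y)+((x*y)*5))): (5+(((x*y)*y)+((x*y)*5))) -> (5+((x*y)*(y+5)))
Apply DISTRIBUTE at R (target: ((x*y)*(y+5))): (5+((x*y)*(y+5))) -> (5+(((x*y)*y)+((x*y)*5)))

Answer: (5+(((x*y)*y)+((x*y)*5)))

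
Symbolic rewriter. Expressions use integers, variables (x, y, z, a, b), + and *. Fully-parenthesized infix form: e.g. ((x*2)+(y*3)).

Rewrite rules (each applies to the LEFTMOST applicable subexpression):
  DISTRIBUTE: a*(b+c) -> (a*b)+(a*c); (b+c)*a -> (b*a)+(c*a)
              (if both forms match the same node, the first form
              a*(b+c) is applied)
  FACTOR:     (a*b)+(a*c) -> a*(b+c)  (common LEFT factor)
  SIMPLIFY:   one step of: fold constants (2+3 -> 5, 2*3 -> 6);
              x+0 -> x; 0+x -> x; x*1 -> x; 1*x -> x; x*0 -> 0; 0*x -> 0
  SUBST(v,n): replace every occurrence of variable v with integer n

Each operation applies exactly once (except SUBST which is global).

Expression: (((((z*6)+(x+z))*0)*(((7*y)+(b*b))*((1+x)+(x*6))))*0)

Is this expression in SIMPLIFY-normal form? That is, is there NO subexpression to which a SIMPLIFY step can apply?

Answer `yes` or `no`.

Expression: (((((z*6)+(x+z))*0)*(((7*y)+(b*b))*((1+x)+(x*6))))*0)
Scanning for simplifiable subexpressions (pre-order)...
  at root: (((((z*6)+(x+z))*0)*(((7*y)+(b*b))*((1+x)+(x*6))))*0) (SIMPLIFIABLE)
  at L: ((((z*6)+(x+z))*0)*(((7*y)+(b*b))*((1+x)+(x*6)))) (not simplifiable)
  at LL: (((z*6)+(x+z))*0) (SIMPLIFIABLE)
  at LLL: ((z*6)+(x+z)) (not simplifiable)
  at LLLL: (z*6) (not simplifiable)
  at LLLR: (x+z) (not simplifiable)
  at LR: (((7*y)+(b*b))*((1+x)+(x*6))) (not simplifiable)
  at LRL: ((7*y)+(b*b)) (not simplifiable)
  at LRLL: (7*y) (not simplifiable)
  at LRLR: (b*b) (not simplifiable)
  at LRR: ((1+x)+(x*6)) (not simplifiable)
  at LRRL: (1+x) (not simplifiable)
  at LRRR: (x*6) (not simplifiable)
Found simplifiable subexpr at path root: (((((z*6)+(x+z))*0)*(((7*y)+(b*b))*((1+x)+(x*6))))*0)
One SIMPLIFY step would give: 0
-> NOT in normal form.

Answer: no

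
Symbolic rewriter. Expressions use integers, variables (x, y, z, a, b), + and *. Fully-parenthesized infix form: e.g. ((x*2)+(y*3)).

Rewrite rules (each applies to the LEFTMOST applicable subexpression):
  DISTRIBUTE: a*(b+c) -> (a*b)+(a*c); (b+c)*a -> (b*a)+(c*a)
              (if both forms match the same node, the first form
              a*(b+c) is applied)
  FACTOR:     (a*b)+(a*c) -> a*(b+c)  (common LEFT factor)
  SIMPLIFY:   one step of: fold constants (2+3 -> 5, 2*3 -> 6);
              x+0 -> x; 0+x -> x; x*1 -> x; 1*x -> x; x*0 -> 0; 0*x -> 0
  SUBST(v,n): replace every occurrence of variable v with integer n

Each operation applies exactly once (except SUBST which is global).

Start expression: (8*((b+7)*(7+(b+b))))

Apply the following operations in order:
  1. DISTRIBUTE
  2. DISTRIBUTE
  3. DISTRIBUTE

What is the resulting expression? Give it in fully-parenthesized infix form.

Start: (8*((b+7)*(7+(b+b))))
Apply DISTRIBUTE at R (target: ((b+7)*(7+(b+b)))): (8*((b+7)*(7+(b+b)))) -> (8*(((b+7)*7)+((b+7)*(b+b))))
Apply DISTRIBUTE at root (target: (8*(((b+7)*7)+((b+7)*(b+b))))): (8*(((b+7)*7)+((b+7)*(b+b)))) -> ((8*((b+7)*7))+(8*((b+7)*(b+b))))
Apply DISTRIBUTE at LR (target: ((b+7)*7)): ((8*((b+7)*7))+(8*((b+7)*(b+b)))) -> ((8*((b*7)+(7*7)))+(8*((b+7)*(b+b))))

Answer: ((8*((b*7)+(7*7)))+(8*((b+7)*(b+b))))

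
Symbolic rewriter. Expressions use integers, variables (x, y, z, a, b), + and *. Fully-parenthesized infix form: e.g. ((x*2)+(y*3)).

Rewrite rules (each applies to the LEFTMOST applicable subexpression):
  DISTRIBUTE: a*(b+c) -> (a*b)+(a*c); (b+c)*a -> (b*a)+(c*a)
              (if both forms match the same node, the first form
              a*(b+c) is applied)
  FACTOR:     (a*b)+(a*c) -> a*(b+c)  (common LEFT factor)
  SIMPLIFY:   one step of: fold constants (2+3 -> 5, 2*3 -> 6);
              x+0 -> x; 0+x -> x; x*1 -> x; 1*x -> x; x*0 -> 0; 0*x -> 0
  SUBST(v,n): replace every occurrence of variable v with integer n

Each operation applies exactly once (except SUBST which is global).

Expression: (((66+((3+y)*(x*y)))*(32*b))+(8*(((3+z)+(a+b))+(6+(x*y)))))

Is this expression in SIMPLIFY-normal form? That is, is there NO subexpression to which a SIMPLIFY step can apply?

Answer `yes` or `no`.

Expression: (((66+((3+y)*(x*y)))*(32*b))+(8*(((3+z)+(a+b))+(6+(x*y)))))
Scanning for simplifiable subexpressions (pre-order)...
  at root: (((66+((3+y)*(x*y)))*(32*b))+(8*(((3+z)+(a+b))+(6+(x*y))))) (not simplifiable)
  at L: ((66+((3+y)*(x*y)))*(32*b)) (not simplifiable)
  at LL: (66+((3+y)*(x*y))) (not simplifiable)
  at LLR: ((3+y)*(x*y)) (not simplifiable)
  at LLRL: (3+y) (not simplifiable)
  at LLRR: (x*y) (not simplifiable)
  at LR: (32*b) (not simplifiable)
  at R: (8*(((3+z)+(a+b))+(6+(x*y)))) (not simplifiable)
  at RR: (((3+z)+(a+b))+(6+(x*y))) (not simplifiable)
  at RRL: ((3+z)+(a+b)) (not simplifiable)
  at RRLL: (3+z) (not simplifiable)
  at RRLR: (a+b) (not simplifiable)
  at RRR: (6+(x*y)) (not simplifiable)
  at RRRR: (x*y) (not simplifiable)
Result: no simplifiable subexpression found -> normal form.

Answer: yes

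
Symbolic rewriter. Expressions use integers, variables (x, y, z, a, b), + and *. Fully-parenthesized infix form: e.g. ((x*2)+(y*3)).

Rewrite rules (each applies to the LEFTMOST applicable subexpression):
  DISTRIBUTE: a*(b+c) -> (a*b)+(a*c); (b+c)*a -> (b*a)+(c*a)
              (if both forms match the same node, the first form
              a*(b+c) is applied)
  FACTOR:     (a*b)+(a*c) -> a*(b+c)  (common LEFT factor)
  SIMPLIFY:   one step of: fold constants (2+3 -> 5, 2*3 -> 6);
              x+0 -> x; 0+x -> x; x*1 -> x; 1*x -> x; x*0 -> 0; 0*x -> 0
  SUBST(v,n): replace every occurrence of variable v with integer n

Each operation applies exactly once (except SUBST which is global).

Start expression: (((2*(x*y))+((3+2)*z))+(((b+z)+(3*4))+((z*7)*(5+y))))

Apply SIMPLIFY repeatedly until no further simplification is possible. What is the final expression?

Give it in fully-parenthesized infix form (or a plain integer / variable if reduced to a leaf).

Answer: (((2*(x*y))+(5*z))+(((b+z)+12)+((z*7)*(5+y))))

Derivation:
Start: (((2*(x*y))+((3+2)*z))+(((b+z)+(3*4))+((z*7)*(5+y))))
Step 1: at LRL: (3+2) -> 5; overall: (((2*(x*y))+((3+2)*z))+(((b+z)+(3*4))+((z*7)*(5+y)))) -> (((2*(x*y))+(5*z))+(((b+z)+(3*4))+((z*7)*(5+y))))
Step 2: at RLR: (3*4) -> 12; overall: (((2*(x*y))+(5*z))+(((b+z)+(3*4))+((z*7)*(5+y)))) -> (((2*(x*y))+(5*z))+(((b+z)+12)+((z*7)*(5+y))))
Fixed point: (((2*(x*y))+(5*z))+(((b+z)+12)+((z*7)*(5+y))))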